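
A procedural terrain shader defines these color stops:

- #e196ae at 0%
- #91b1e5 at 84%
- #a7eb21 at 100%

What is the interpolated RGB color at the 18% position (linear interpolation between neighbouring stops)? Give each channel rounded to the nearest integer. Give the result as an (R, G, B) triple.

(208, 156, 186)

18% lies between the 0% and 84% stops, so the local fraction is t = (18 − 0)/(84 − 0) = 18/84 ≈ 0.2143.
#e196ae → (225, 150, 174); #91b1e5 → (145, 177, 229).
R = 225 + 0.2143 × (145 − 225) = 207.856 → 208
G = 150 + 0.2143 × (177 − 150) = 155.786 → 156
B = 174 + 0.2143 × (229 − 174) = 185.786 → 186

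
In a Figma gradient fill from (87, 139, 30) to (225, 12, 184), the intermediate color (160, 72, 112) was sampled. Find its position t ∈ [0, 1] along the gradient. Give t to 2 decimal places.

Invert the lerp on the B channel (largest span, 154): t = (112 − 30) / (184 − 30) = 82/154 = 0.53247.
Check on R: (160 − 87)/(225 − 87) = 0.529 ✓

0.53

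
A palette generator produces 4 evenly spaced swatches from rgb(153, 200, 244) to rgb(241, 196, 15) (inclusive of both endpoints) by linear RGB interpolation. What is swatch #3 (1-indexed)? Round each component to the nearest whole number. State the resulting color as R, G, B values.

With 4 swatches and endpoints inclusive, swatch 3 sits at t = (3 − 1)/(4 − 1) = 2/3 ≈ 0.6667.
R = 153 + 0.6667 × (241 − 153) = 211.67 → 212
G = 200 + 0.6667 × (196 − 200) = 197.333 → 197
B = 244 + 0.6667 × (15 − 244) = 91.326 → 91

(212, 197, 91)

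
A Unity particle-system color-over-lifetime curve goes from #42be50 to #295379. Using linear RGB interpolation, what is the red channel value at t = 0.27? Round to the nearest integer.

R₁ = 66 (from #42be50), R₂ = 41 (from #295379).
R = 66 + 0.27 × (41 − 66) = 59.25 → 59

59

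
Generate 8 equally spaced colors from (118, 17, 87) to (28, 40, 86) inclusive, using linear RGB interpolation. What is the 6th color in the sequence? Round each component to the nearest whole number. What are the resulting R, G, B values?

With 8 swatches and endpoints inclusive, swatch 6 sits at t = (6 − 1)/(8 − 1) = 5/7 ≈ 0.7143.
R = 118 + 0.7143 × (28 − 118) = 53.713 → 54
G = 17 + 0.7143 × (40 − 17) = 33.429 → 33
B = 87 + 0.7143 × (86 − 87) = 86.286 → 86

(54, 33, 86)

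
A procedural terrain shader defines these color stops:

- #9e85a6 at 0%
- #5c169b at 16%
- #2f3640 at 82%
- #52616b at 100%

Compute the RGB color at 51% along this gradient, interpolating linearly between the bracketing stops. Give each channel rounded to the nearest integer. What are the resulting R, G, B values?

51% lies between the 16% and 82% stops, so the local fraction is t = (51 − 16)/(82 − 16) = 35/66 ≈ 0.5303.
#5c169b → (92, 22, 155); #2f3640 → (47, 54, 64).
R = 92 + 0.5303 × (47 − 92) = 68.136 → 68
G = 22 + 0.5303 × (54 − 22) = 38.97 → 39
B = 155 + 0.5303 × (64 − 155) = 106.743 → 107

(68, 39, 107)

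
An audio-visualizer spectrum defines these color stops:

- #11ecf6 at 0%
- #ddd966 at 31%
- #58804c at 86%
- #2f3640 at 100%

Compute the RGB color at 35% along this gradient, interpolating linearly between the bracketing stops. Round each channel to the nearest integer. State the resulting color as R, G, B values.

(211, 211, 100)

35% lies between the 31% and 86% stops, so the local fraction is t = (35 − 31)/(86 − 31) = 4/55 ≈ 0.0727.
#ddd966 → (221, 217, 102); #58804c → (88, 128, 76).
R = 221 + 0.0727 × (88 − 221) = 211.331 → 211
G = 217 + 0.0727 × (128 − 217) = 210.53 → 211
B = 102 + 0.0727 × (76 − 102) = 100.11 → 100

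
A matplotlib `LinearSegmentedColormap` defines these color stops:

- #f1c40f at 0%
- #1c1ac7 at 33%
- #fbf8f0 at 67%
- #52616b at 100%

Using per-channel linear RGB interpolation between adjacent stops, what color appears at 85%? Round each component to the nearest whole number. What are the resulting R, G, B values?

85% lies between the 67% and 100% stops, so the local fraction is t = (85 − 67)/(100 − 67) = 18/33 ≈ 0.5455.
#fbf8f0 → (251, 248, 240); #52616b → (82, 97, 107).
R = 251 + 0.5455 × (82 − 251) = 158.81 → 159
G = 248 + 0.5455 × (97 − 248) = 165.63 → 166
B = 240 + 0.5455 × (107 − 240) = 167.448 → 167

(159, 166, 167)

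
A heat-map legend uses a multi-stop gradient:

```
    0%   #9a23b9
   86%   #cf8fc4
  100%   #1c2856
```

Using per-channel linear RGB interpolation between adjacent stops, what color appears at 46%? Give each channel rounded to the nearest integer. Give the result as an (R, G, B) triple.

46% lies between the 0% and 86% stops, so the local fraction is t = (46 − 0)/(86 − 0) = 46/86 ≈ 0.5349.
#9a23b9 → (154, 35, 185); #cf8fc4 → (207, 143, 196).
R = 154 + 0.5349 × (207 − 154) = 182.35 → 182
G = 35 + 0.5349 × (143 − 35) = 92.769 → 93
B = 185 + 0.5349 × (196 − 185) = 190.884 → 191

(182, 93, 191)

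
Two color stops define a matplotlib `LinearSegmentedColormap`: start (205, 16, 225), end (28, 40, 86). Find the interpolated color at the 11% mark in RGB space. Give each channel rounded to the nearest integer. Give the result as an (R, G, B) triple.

(186, 19, 210)

11% corresponds to t = 0.11.
R = 205 + 0.11 × (28 − 205) = 205 + 0.11 × -177 = 185.53 → 186
G = 16 + 0.11 × (40 − 16) = 16 + 0.11 × 24 = 18.64 → 19
B = 225 + 0.11 × (86 − 225) = 225 + 0.11 × -139 = 209.71 → 210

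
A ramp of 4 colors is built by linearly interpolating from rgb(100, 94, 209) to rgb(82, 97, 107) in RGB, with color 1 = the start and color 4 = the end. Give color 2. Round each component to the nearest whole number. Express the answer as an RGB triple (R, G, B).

(94, 95, 175)

With 4 swatches and endpoints inclusive, swatch 2 sits at t = (2 − 1)/(4 − 1) = 1/3 ≈ 0.3333.
R = 100 + 0.3333 × (82 − 100) = 94.001 → 94
G = 94 + 0.3333 × (97 − 94) = 95 → 95
B = 209 + 0.3333 × (107 − 209) = 175.003 → 175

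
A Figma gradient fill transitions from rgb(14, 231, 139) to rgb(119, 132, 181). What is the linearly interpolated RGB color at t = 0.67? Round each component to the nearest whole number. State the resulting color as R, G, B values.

R = 14 + 0.67 × (119 − 14) = 14 + 0.67 × 105 = 84.35 → 84
G = 231 + 0.67 × (132 − 231) = 231 + 0.67 × -99 = 164.67 → 165
B = 139 + 0.67 × (181 − 139) = 139 + 0.67 × 42 = 167.14 → 167

(84, 165, 167)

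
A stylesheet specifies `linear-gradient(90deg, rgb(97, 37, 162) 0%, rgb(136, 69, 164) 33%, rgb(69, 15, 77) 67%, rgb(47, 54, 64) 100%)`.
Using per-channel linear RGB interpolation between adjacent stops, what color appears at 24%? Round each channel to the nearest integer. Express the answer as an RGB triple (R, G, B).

24% lies between the 0% and 33% stops, so the local fraction is t = (24 − 0)/(33 − 0) = 24/33 ≈ 0.7273.
R = 97 + 0.7273 × (136 − 97) = 125.365 → 125
G = 37 + 0.7273 × (69 − 37) = 60.274 → 60
B = 162 + 0.7273 × (164 − 162) = 163.455 → 163

(125, 60, 163)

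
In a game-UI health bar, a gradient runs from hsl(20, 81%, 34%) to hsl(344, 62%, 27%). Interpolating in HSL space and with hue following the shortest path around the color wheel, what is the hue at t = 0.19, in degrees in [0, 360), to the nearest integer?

13

Hue: 344 − 20 = 324°, but |324| > 180 so the shorter arc goes the other way: Δh = 324 − 360 = -36°.
H = 20 + 0.19 × (-36) = 13.16 → 13°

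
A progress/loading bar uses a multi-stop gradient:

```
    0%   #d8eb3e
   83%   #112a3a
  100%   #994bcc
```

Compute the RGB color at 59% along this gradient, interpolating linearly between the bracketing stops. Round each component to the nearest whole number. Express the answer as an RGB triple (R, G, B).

(75, 98, 59)

59% lies between the 0% and 83% stops, so the local fraction is t = (59 − 0)/(83 − 0) = 59/83 ≈ 0.7108.
#d8eb3e → (216, 235, 62); #112a3a → (17, 42, 58).
R = 216 + 0.7108 × (17 − 216) = 74.551 → 75
G = 235 + 0.7108 × (42 − 235) = 97.816 → 98
B = 62 + 0.7108 × (58 − 62) = 59.157 → 59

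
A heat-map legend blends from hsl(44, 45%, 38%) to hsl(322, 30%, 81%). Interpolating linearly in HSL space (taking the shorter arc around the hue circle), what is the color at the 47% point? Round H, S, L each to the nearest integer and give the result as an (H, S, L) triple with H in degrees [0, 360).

(5, 38, 58)

Hue: 322 − 44 = 278°, but |278| > 180 so the shorter arc goes the other way: Δh = 278 − 360 = -82°.
H = 44 + 0.47 × (-82) = 5.46 → 5°
S = 45 + 0.47 × (30 − 45) = 37.95 → 38%
L = 38 + 0.47 × (81 − 38) = 58.21 → 58%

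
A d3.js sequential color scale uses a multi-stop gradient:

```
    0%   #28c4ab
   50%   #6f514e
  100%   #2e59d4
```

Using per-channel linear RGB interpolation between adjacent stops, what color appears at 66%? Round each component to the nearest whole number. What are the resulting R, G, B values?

66% lies between the 50% and 100% stops, so the local fraction is t = (66 − 50)/(100 − 50) = 16/50 ≈ 0.32.
#6f514e → (111, 81, 78); #2e59d4 → (46, 89, 212).
R = 111 + 0.32 × (46 − 111) = 90.2 → 90
G = 81 + 0.32 × (89 − 81) = 83.56 → 84
B = 78 + 0.32 × (212 − 78) = 120.88 → 121

(90, 84, 121)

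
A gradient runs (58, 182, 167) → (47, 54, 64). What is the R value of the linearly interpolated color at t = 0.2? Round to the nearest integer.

56

R = 58 + 0.2 × (47 − 58) = 55.8 → 56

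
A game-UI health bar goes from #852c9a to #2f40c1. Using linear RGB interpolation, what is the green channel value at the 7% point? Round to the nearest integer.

G₁ = 44 (from #852c9a), G₂ = 64 (from #2f40c1).
G = 44 + 0.07 × (64 − 44) = 45.4 → 45

45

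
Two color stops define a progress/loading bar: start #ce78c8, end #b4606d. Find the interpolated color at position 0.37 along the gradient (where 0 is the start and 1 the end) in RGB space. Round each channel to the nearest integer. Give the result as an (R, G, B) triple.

(196, 111, 166)

#ce78c8 → (206, 120, 200); #b4606d → (180, 96, 109).
R = 206 + 0.37 × (180 − 206) = 206 + 0.37 × -26 = 196.38 → 196
G = 120 + 0.37 × (96 − 120) = 120 + 0.37 × -24 = 111.12 → 111
B = 200 + 0.37 × (109 − 200) = 200 + 0.37 × -91 = 166.33 → 166
So the blended color is (196, 111, 166), about #c46fa6.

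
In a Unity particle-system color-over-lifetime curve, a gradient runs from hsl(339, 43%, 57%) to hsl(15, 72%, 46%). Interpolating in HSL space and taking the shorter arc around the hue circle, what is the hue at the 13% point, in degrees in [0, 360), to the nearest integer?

344

Hue: 15 − 339 = -324°, but |-324| > 180 so the shorter arc goes the other way: Δh = -324 + 360 = 36°.
H = 339 + 0.13 × (36) = 343.68 → 344°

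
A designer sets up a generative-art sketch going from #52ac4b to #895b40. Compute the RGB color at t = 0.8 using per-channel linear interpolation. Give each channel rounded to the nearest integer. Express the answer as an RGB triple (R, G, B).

#52ac4b → (82, 172, 75); #895b40 → (137, 91, 64).
R = 82 + 0.8 × (137 − 82) = 82 + 0.8 × 55 = 126 → 126
G = 172 + 0.8 × (91 − 172) = 172 + 0.8 × -81 = 107.2 → 107
B = 75 + 0.8 × (64 − 75) = 75 + 0.8 × -11 = 66.2 → 66
So the blended color is (126, 107, 66), about #7e6b42.

(126, 107, 66)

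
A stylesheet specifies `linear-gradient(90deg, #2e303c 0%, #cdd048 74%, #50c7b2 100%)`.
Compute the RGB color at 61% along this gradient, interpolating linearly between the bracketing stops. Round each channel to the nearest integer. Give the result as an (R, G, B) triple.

61% lies between the 0% and 74% stops, so the local fraction is t = (61 − 0)/(74 − 0) = 61/74 ≈ 0.8243.
#2e303c → (46, 48, 60); #cdd048 → (205, 208, 72).
R = 46 + 0.8243 × (205 − 46) = 177.064 → 177
G = 48 + 0.8243 × (208 − 48) = 179.888 → 180
B = 60 + 0.8243 × (72 − 60) = 69.892 → 70

(177, 180, 70)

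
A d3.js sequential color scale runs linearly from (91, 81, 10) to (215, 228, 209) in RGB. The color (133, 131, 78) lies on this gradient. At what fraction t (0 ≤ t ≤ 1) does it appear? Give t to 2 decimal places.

Invert the lerp on the B channel (largest span, 199): t = (78 − 10) / (209 − 10) = 68/199 = 0.34171.
Check on R: (133 − 91)/(215 − 91) = 0.3387 ✓

0.34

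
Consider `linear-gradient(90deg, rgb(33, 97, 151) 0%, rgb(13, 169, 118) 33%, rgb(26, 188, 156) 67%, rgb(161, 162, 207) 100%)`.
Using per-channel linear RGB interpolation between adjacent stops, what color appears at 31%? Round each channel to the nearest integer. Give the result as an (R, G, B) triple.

31% lies between the 0% and 33% stops, so the local fraction is t = (31 − 0)/(33 − 0) = 31/33 ≈ 0.9394.
R = 33 + 0.9394 × (13 − 33) = 14.212 → 14
G = 97 + 0.9394 × (169 − 97) = 164.637 → 165
B = 151 + 0.9394 × (118 − 151) = 120 → 120

(14, 165, 120)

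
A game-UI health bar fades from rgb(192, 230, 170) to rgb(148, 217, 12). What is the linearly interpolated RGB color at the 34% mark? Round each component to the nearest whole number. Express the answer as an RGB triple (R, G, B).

(177, 226, 116)

34% corresponds to t = 0.34.
R = 192 + 0.34 × (148 − 192) = 192 + 0.34 × -44 = 177.04 → 177
G = 230 + 0.34 × (217 − 230) = 230 + 0.34 × -13 = 225.58 → 226
B = 170 + 0.34 × (12 − 170) = 170 + 0.34 × -158 = 116.28 → 116
So the blended color is (177, 226, 116), about #b1e274.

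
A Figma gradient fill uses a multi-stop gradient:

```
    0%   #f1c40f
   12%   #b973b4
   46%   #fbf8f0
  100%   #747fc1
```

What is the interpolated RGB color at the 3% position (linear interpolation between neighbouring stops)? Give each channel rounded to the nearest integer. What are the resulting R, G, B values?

(227, 176, 56)

3% lies between the 0% and 12% stops, so the local fraction is t = (3 − 0)/(12 − 0) = 3/12 ≈ 0.25.
#f1c40f → (241, 196, 15); #b973b4 → (185, 115, 180).
R = 241 + 0.25 × (185 − 241) = 227 → 227
G = 196 + 0.25 × (115 − 196) = 175.75 → 176
B = 15 + 0.25 × (180 − 15) = 56.25 → 56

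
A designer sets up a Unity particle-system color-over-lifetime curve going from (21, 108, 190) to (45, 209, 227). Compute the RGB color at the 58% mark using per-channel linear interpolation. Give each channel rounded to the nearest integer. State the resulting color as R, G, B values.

(35, 167, 211)

58% corresponds to t = 0.58.
R = 21 + 0.58 × (45 − 21) = 21 + 0.58 × 24 = 34.92 → 35
G = 108 + 0.58 × (209 − 108) = 108 + 0.58 × 101 = 166.58 → 167
B = 190 + 0.58 × (227 − 190) = 190 + 0.58 × 37 = 211.46 → 211
So the blended color is (35, 167, 211), about #23a7d3.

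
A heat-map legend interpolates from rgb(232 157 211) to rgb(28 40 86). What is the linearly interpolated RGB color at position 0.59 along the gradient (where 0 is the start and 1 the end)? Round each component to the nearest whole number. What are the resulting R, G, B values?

R = 232 + 0.59 × (28 − 232) = 232 + 0.59 × -204 = 111.64 → 112
G = 157 + 0.59 × (40 − 157) = 157 + 0.59 × -117 = 87.97 → 88
B = 211 + 0.59 × (86 − 211) = 211 + 0.59 × -125 = 137.25 → 137

(112, 88, 137)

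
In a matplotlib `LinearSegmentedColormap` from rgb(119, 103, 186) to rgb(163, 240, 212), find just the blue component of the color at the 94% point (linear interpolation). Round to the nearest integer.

B = 186 + 0.94 × (212 − 186) = 210.44 → 210

210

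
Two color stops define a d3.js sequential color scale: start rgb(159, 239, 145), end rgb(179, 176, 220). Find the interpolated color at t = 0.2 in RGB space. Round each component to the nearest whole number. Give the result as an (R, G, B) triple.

R = 159 + 0.2 × (179 − 159) = 159 + 0.2 × 20 = 163 → 163
G = 239 + 0.2 × (176 − 239) = 239 + 0.2 × -63 = 226.4 → 226
B = 145 + 0.2 × (220 − 145) = 145 + 0.2 × 75 = 160 → 160
So the blended color is (163, 226, 160), about #a3e2a0.

(163, 226, 160)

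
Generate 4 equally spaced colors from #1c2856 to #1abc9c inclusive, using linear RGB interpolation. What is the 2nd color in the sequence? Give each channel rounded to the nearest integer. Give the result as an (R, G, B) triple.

(27, 89, 109)

With 4 swatches and endpoints inclusive, swatch 2 sits at t = (2 − 1)/(4 − 1) = 1/3 ≈ 0.3333.
#1c2856 → (28, 40, 86); #1abc9c → (26, 188, 156).
R = 28 + 0.3333 × (26 − 28) = 27.333 → 27
G = 40 + 0.3333 × (188 − 40) = 89.328 → 89
B = 86 + 0.3333 × (156 − 86) = 109.331 → 109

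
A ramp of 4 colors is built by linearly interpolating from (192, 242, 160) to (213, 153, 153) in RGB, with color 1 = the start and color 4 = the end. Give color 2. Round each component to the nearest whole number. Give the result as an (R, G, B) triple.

(199, 212, 158)

With 4 swatches and endpoints inclusive, swatch 2 sits at t = (2 − 1)/(4 − 1) = 1/3 ≈ 0.3333.
R = 192 + 0.3333 × (213 − 192) = 198.999 → 199
G = 242 + 0.3333 × (153 − 242) = 212.336 → 212
B = 160 + 0.3333 × (153 − 160) = 157.667 → 158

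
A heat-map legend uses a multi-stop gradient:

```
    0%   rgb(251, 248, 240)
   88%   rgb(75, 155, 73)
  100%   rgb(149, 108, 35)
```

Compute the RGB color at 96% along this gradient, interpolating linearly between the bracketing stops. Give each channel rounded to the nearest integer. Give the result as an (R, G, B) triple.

(124, 124, 48)

96% lies between the 88% and 100% stops, so the local fraction is t = (96 − 88)/(100 − 88) = 8/12 ≈ 0.6667.
R = 75 + 0.6667 × (149 − 75) = 124.336 → 124
G = 155 + 0.6667 × (108 − 155) = 123.665 → 124
B = 73 + 0.6667 × (35 − 73) = 47.665 → 48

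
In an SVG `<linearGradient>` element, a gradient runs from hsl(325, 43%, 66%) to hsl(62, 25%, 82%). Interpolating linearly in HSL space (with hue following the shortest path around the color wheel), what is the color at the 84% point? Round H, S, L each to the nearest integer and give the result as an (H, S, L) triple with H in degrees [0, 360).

(46, 28, 79)

Hue: 62 − 325 = -263°, but |-263| > 180 so the shorter arc goes the other way: Δh = -263 + 360 = 97°.
H = 325 + 0.84 × (97) = 406.48 → 406 → 406 mod 360 = 46°
S = 43 + 0.84 × (25 − 43) = 27.88 → 28%
L = 66 + 0.84 × (82 − 66) = 79.44 → 79%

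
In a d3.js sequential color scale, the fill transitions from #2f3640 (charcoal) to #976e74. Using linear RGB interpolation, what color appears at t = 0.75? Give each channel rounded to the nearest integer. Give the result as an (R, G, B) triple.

#2f3640 → (47, 54, 64); #976e74 → (151, 110, 116).
R = 47 + 0.75 × (151 − 47) = 47 + 0.75 × 104 = 125 → 125
G = 54 + 0.75 × (110 − 54) = 54 + 0.75 × 56 = 96 → 96
B = 64 + 0.75 × (116 − 64) = 64 + 0.75 × 52 = 103 → 103

(125, 96, 103)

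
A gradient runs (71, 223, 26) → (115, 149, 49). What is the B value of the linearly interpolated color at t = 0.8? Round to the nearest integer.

B = 26 + 0.8 × (49 − 26) = 44.4 → 44

44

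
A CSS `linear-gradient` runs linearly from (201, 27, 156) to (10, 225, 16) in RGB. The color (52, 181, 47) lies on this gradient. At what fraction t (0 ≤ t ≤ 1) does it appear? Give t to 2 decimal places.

Invert the lerp on the G channel (largest span, 198): t = (181 − 27) / (225 − 27) = 154/198 = 0.77778.
Check on R: (52 − 201)/(10 − 201) = 0.7801 ✓

0.78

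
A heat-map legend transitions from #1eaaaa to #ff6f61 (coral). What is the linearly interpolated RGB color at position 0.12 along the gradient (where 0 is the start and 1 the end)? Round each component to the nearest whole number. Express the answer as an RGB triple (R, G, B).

#1eaaaa → (30, 170, 170); #ff6f61 → (255, 111, 97).
R = 30 + 0.12 × (255 − 30) = 30 + 0.12 × 225 = 57 → 57
G = 170 + 0.12 × (111 − 170) = 170 + 0.12 × -59 = 162.92 → 163
B = 170 + 0.12 × (97 − 170) = 170 + 0.12 × -73 = 161.24 → 161

(57, 163, 161)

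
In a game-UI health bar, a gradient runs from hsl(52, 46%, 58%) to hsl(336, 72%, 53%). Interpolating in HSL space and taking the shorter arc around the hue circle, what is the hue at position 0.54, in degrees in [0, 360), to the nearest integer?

11

Hue: 336 − 52 = 284°, but |284| > 180 so the shorter arc goes the other way: Δh = 284 − 360 = -76°.
H = 52 + 0.54 × (-76) = 10.96 → 11°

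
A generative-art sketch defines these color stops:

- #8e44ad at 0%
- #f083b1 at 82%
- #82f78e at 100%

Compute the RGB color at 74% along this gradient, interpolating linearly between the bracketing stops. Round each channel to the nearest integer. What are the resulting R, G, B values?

(230, 125, 177)

74% lies between the 0% and 82% stops, so the local fraction is t = (74 − 0)/(82 − 0) = 74/82 ≈ 0.9024.
#8e44ad → (142, 68, 173); #f083b1 → (240, 131, 177).
R = 142 + 0.9024 × (240 − 142) = 230.435 → 230
G = 68 + 0.9024 × (131 − 68) = 124.851 → 125
B = 173 + 0.9024 × (177 − 173) = 176.61 → 177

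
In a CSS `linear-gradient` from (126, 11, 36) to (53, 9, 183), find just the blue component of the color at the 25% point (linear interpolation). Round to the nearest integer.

B = 36 + 0.25 × (183 − 36) = 72.75 → 73

73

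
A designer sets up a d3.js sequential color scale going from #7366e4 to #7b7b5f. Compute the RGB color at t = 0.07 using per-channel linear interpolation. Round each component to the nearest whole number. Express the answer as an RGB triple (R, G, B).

#7366e4 → (115, 102, 228); #7b7b5f → (123, 123, 95).
R = 115 + 0.07 × (123 − 115) = 115 + 0.07 × 8 = 115.56 → 116
G = 102 + 0.07 × (123 − 102) = 102 + 0.07 × 21 = 103.47 → 103
B = 228 + 0.07 × (95 − 228) = 228 + 0.07 × -133 = 218.69 → 219

(116, 103, 219)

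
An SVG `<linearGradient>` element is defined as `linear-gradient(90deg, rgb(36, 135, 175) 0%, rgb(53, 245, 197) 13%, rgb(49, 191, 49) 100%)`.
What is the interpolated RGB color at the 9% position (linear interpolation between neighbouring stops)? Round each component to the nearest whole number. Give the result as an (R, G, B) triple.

(48, 211, 190)

9% lies between the 0% and 13% stops, so the local fraction is t = (9 − 0)/(13 − 0) = 9/13 ≈ 0.6923.
R = 36 + 0.6923 × (53 − 36) = 47.769 → 48
G = 135 + 0.6923 × (245 − 135) = 211.153 → 211
B = 175 + 0.6923 × (197 − 175) = 190.231 → 190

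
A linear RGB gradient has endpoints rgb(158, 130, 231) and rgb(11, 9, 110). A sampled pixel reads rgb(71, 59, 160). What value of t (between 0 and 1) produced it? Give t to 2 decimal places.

Invert the lerp on the R channel (largest span, 147): t = (71 − 158) / (11 − 158) = -87/-147 = 0.59184.
Check on G: (59 − 130)/(9 − 130) = 0.5868 ✓

0.59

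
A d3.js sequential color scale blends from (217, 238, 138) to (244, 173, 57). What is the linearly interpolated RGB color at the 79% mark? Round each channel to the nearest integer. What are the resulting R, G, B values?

(238, 187, 74)

79% corresponds to t = 0.79.
R = 217 + 0.79 × (244 − 217) = 217 + 0.79 × 27 = 238.33 → 238
G = 238 + 0.79 × (173 − 238) = 238 + 0.79 × -65 = 186.65 → 187
B = 138 + 0.79 × (57 − 138) = 138 + 0.79 × -81 = 74.01 → 74
So the blended color is (238, 187, 74), about #eebb4a.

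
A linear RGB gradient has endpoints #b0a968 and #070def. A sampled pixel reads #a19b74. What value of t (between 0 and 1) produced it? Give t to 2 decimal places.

0.09

Invert the lerp on the R channel (largest span, 169): t = (161 − 176) / (7 − 176) = -15/-169 = 0.088757.
Check on G: (155 − 169)/(13 − 169) = 0.08974 ✓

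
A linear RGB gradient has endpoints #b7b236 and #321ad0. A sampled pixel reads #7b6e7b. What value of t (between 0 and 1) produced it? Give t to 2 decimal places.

0.45

Invert the lerp on the B channel (largest span, 154): t = (123 − 54) / (208 − 54) = 69/154 = 0.44805.
Check on R: (123 − 183)/(50 − 183) = 0.4511 ✓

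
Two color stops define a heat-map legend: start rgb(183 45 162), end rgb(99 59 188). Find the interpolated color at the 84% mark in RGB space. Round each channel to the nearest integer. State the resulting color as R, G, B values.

(112, 57, 184)

84% corresponds to t = 0.84.
R = 183 + 0.84 × (99 − 183) = 183 + 0.84 × -84 = 112.44 → 112
G = 45 + 0.84 × (59 − 45) = 45 + 0.84 × 14 = 56.76 → 57
B = 162 + 0.84 × (188 − 162) = 162 + 0.84 × 26 = 183.84 → 184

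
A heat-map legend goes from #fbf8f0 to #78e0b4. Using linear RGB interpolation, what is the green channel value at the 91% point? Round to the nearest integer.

G₁ = 248 (from #fbf8f0), G₂ = 224 (from #78e0b4).
G = 248 + 0.91 × (224 − 248) = 226.16 → 226

226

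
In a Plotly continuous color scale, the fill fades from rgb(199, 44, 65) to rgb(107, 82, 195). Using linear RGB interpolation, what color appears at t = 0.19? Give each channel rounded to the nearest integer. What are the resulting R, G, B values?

R = 199 + 0.19 × (107 − 199) = 199 + 0.19 × -92 = 181.52 → 182
G = 44 + 0.19 × (82 − 44) = 44 + 0.19 × 38 = 51.22 → 51
B = 65 + 0.19 × (195 − 65) = 65 + 0.19 × 130 = 89.7 → 90

(182, 51, 90)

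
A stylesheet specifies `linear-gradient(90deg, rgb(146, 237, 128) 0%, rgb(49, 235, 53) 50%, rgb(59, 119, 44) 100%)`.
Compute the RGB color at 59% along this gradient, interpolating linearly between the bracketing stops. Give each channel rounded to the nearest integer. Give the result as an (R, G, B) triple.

(51, 214, 51)

59% lies between the 50% and 100% stops, so the local fraction is t = (59 − 50)/(100 − 50) = 9/50 ≈ 0.18.
R = 49 + 0.18 × (59 − 49) = 50.8 → 51
G = 235 + 0.18 × (119 − 235) = 214.12 → 214
B = 53 + 0.18 × (44 − 53) = 51.38 → 51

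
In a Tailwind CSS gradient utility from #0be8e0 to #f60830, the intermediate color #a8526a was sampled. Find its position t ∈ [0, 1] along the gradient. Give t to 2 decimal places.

0.67

Invert the lerp on the R channel (largest span, 235): t = (168 − 11) / (246 − 11) = 157/235 = 0.66809.
Check on G: (82 − 232)/(8 − 232) = 0.6696 ✓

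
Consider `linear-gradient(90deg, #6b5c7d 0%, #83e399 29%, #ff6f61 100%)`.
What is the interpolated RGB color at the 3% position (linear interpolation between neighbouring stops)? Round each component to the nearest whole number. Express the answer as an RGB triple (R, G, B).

3% lies between the 0% and 29% stops, so the local fraction is t = (3 − 0)/(29 − 0) = 3/29 ≈ 0.1034.
#6b5c7d → (107, 92, 125); #83e399 → (131, 227, 153).
R = 107 + 0.1034 × (131 − 107) = 109.482 → 109
G = 92 + 0.1034 × (227 − 92) = 105.959 → 106
B = 125 + 0.1034 × (153 − 125) = 127.895 → 128

(109, 106, 128)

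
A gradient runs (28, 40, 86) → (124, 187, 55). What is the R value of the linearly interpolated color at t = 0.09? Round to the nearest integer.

R = 28 + 0.09 × (124 − 28) = 36.64 → 37

37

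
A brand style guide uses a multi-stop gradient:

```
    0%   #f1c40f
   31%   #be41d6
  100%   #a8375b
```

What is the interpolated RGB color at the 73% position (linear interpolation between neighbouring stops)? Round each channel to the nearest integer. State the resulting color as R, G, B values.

(177, 59, 139)

73% lies between the 31% and 100% stops, so the local fraction is t = (73 − 31)/(100 − 31) = 42/69 ≈ 0.6087.
#be41d6 → (190, 65, 214); #a8375b → (168, 55, 91).
R = 190 + 0.6087 × (168 − 190) = 176.609 → 177
G = 65 + 0.6087 × (55 − 65) = 58.913 → 59
B = 214 + 0.6087 × (91 − 214) = 139.13 → 139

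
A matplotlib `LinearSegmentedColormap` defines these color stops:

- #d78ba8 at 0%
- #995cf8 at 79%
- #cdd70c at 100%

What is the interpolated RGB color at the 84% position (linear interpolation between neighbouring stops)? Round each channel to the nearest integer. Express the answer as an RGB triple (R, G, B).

84% lies between the 79% and 100% stops, so the local fraction is t = (84 − 79)/(100 − 79) = 5/21 ≈ 0.2381.
#995cf8 → (153, 92, 248); #cdd70c → (205, 215, 12).
R = 153 + 0.2381 × (205 − 153) = 165.381 → 165
G = 92 + 0.2381 × (215 − 92) = 121.286 → 121
B = 248 + 0.2381 × (12 − 248) = 191.808 → 192

(165, 121, 192)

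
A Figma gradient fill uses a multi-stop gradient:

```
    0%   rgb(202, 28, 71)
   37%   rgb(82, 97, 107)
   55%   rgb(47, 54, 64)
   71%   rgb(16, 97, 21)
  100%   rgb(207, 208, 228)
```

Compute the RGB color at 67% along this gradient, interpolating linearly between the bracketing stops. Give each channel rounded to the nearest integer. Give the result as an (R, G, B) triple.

(24, 86, 32)

67% lies between the 55% and 71% stops, so the local fraction is t = (67 − 55)/(71 − 55) = 12/16 ≈ 0.75.
R = 47 + 0.75 × (16 − 47) = 23.75 → 24
G = 54 + 0.75 × (97 − 54) = 86.25 → 86
B = 64 + 0.75 × (21 − 64) = 31.75 → 32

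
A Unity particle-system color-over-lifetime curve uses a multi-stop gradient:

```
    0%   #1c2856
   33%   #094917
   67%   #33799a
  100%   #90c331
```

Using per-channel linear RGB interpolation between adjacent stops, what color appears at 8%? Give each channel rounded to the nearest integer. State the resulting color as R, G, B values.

8% lies between the 0% and 33% stops, so the local fraction is t = (8 − 0)/(33 − 0) = 8/33 ≈ 0.2424.
#1c2856 → (28, 40, 86); #094917 → (9, 73, 23).
R = 28 + 0.2424 × (9 − 28) = 23.394 → 23
G = 40 + 0.2424 × (73 − 40) = 47.999 → 48
B = 86 + 0.2424 × (23 − 86) = 70.729 → 71

(23, 48, 71)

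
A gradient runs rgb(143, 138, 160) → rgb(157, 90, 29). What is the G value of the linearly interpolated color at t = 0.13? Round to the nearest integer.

G = 138 + 0.13 × (90 − 138) = 131.76 → 132

132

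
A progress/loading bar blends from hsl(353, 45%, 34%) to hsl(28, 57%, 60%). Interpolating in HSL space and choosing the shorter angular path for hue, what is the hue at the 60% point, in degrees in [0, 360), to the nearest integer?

Hue: 28 − 353 = -325°, but |-325| > 180 so the shorter arc goes the other way: Δh = -325 + 360 = 35°.
H = 353 + 0.6 × (35) = 374 → 374 → 374 mod 360 = 14°

14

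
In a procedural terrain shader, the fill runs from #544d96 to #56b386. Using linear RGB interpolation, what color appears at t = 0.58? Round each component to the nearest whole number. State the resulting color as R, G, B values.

(85, 136, 141)

#544d96 → (84, 77, 150); #56b386 → (86, 179, 134).
R = 84 + 0.58 × (86 − 84) = 84 + 0.58 × 2 = 85.16 → 85
G = 77 + 0.58 × (179 − 77) = 77 + 0.58 × 102 = 136.16 → 136
B = 150 + 0.58 × (134 − 150) = 150 + 0.58 × -16 = 140.72 → 141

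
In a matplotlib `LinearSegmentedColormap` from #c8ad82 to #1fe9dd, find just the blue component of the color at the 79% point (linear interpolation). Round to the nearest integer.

B₁ = 130 (from #c8ad82), B₂ = 221 (from #1fe9dd).
B = 130 + 0.79 × (221 − 130) = 201.89 → 202

202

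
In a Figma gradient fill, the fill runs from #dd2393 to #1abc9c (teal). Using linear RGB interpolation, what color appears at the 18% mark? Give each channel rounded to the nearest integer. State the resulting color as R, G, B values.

#dd2393 → (221, 35, 147); #1abc9c → (26, 188, 156).
18% corresponds to t = 0.18.
R = 221 + 0.18 × (26 − 221) = 221 + 0.18 × -195 = 185.9 → 186
G = 35 + 0.18 × (188 − 35) = 35 + 0.18 × 153 = 62.54 → 63
B = 147 + 0.18 × (156 − 147) = 147 + 0.18 × 9 = 148.62 → 149
So the blended color is (186, 63, 149), about #ba3f95.

(186, 63, 149)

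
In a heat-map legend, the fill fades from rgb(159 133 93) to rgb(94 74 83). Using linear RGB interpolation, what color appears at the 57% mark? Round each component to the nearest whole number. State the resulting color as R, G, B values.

57% corresponds to t = 0.57.
R = 159 + 0.57 × (94 − 159) = 159 + 0.57 × -65 = 121.95 → 122
G = 133 + 0.57 × (74 − 133) = 133 + 0.57 × -59 = 99.37 → 99
B = 93 + 0.57 × (83 − 93) = 93 + 0.57 × -10 = 87.3 → 87

(122, 99, 87)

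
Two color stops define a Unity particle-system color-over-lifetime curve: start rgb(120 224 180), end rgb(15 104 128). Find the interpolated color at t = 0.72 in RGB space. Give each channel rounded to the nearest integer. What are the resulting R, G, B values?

(44, 138, 143)

R = 120 + 0.72 × (15 − 120) = 120 + 0.72 × -105 = 44.4 → 44
G = 224 + 0.72 × (104 − 224) = 224 + 0.72 × -120 = 137.6 → 138
B = 180 + 0.72 × (128 − 180) = 180 + 0.72 × -52 = 142.56 → 143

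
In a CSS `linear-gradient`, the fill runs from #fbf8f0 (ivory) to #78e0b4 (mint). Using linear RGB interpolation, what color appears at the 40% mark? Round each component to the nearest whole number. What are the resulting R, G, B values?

(199, 238, 216)

#fbf8f0 → (251, 248, 240); #78e0b4 → (120, 224, 180).
40% corresponds to t = 0.4.
R = 251 + 0.4 × (120 − 251) = 251 + 0.4 × -131 = 198.6 → 199
G = 248 + 0.4 × (224 − 248) = 248 + 0.4 × -24 = 238.4 → 238
B = 240 + 0.4 × (180 − 240) = 240 + 0.4 × -60 = 216 → 216
So the blended color is (199, 238, 216), about #c7eed8.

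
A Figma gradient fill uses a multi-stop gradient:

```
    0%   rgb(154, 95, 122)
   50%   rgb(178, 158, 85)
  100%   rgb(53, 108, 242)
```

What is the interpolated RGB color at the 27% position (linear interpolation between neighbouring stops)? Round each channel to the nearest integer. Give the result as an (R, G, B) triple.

27% lies between the 0% and 50% stops, so the local fraction is t = (27 − 0)/(50 − 0) = 27/50 ≈ 0.54.
R = 154 + 0.54 × (178 − 154) = 166.96 → 167
G = 95 + 0.54 × (158 − 95) = 129.02 → 129
B = 122 + 0.54 × (85 − 122) = 102.02 → 102

(167, 129, 102)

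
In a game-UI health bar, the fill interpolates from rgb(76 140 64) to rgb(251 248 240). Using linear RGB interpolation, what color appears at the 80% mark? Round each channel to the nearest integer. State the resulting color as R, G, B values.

(216, 226, 205)

80% corresponds to t = 0.8.
R = 76 + 0.8 × (251 − 76) = 76 + 0.8 × 175 = 216 → 216
G = 140 + 0.8 × (248 − 140) = 140 + 0.8 × 108 = 226.4 → 226
B = 64 + 0.8 × (240 − 64) = 64 + 0.8 × 176 = 204.8 → 205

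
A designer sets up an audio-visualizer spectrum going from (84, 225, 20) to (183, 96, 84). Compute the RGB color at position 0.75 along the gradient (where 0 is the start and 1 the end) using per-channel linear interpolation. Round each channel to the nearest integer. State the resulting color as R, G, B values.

R = 84 + 0.75 × (183 − 84) = 84 + 0.75 × 99 = 158.25 → 158
G = 225 + 0.75 × (96 − 225) = 225 + 0.75 × -129 = 128.25 → 128
B = 20 + 0.75 × (84 − 20) = 20 + 0.75 × 64 = 68 → 68

(158, 128, 68)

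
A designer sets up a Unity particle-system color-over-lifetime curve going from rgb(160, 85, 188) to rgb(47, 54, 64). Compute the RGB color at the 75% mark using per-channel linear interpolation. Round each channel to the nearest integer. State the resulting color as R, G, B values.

(75, 62, 95)

75% corresponds to t = 0.75.
R = 160 + 0.75 × (47 − 160) = 160 + 0.75 × -113 = 75.25 → 75
G = 85 + 0.75 × (54 − 85) = 85 + 0.75 × -31 = 61.75 → 62
B = 188 + 0.75 × (64 − 188) = 188 + 0.75 × -124 = 95 → 95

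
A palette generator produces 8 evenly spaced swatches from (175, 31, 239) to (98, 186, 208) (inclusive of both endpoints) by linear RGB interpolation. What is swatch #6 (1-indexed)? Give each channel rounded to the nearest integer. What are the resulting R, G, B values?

With 8 swatches and endpoints inclusive, swatch 6 sits at t = (6 − 1)/(8 − 1) = 5/7 ≈ 0.7143.
R = 175 + 0.7143 × (98 − 175) = 119.999 → 120
G = 31 + 0.7143 × (186 − 31) = 141.716 → 142
B = 239 + 0.7143 × (208 − 239) = 216.857 → 217

(120, 142, 217)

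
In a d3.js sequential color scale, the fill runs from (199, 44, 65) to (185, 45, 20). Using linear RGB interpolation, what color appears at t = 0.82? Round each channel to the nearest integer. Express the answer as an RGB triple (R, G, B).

(188, 45, 28)

R = 199 + 0.82 × (185 − 199) = 199 + 0.82 × -14 = 187.52 → 188
G = 44 + 0.82 × (45 − 44) = 44 + 0.82 × 1 = 44.82 → 45
B = 65 + 0.82 × (20 − 65) = 65 + 0.82 × -45 = 28.1 → 28
So the blended color is (188, 45, 28), about #bc2d1c.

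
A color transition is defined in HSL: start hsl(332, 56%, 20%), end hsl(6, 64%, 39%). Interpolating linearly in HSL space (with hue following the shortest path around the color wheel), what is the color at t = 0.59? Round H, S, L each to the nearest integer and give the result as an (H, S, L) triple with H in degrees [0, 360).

Hue: 6 − 332 = -326°, but |-326| > 180 so the shorter arc goes the other way: Δh = -326 + 360 = 34°.
H = 332 + 0.59 × (34) = 352.06 → 352°
S = 56 + 0.59 × (64 − 56) = 60.72 → 61%
L = 20 + 0.59 × (39 − 20) = 31.21 → 31%

(352, 61, 31)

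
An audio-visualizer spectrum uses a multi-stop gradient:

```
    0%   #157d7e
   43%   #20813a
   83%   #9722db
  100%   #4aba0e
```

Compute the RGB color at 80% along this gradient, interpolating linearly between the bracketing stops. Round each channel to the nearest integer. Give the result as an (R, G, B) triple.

(142, 41, 207)

80% lies between the 43% and 83% stops, so the local fraction is t = (80 − 43)/(83 − 43) = 37/40 ≈ 0.925.
#20813a → (32, 129, 58); #9722db → (151, 34, 219).
R = 32 + 0.925 × (151 − 32) = 142.075 → 142
G = 129 + 0.925 × (34 − 129) = 41.125 → 41
B = 58 + 0.925 × (219 − 58) = 206.925 → 207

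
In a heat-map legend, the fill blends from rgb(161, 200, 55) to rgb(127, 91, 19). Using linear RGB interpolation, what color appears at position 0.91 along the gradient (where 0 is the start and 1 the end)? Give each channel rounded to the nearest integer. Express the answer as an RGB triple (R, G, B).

(130, 101, 22)

R = 161 + 0.91 × (127 − 161) = 161 + 0.91 × -34 = 130.06 → 130
G = 200 + 0.91 × (91 − 200) = 200 + 0.91 × -109 = 100.81 → 101
B = 55 + 0.91 × (19 − 55) = 55 + 0.91 × -36 = 22.24 → 22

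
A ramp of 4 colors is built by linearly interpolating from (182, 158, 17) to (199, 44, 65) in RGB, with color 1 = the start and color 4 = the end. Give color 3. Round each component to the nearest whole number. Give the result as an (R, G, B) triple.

(193, 82, 49)

With 4 swatches and endpoints inclusive, swatch 3 sits at t = (3 − 1)/(4 − 1) = 2/3 ≈ 0.6667.
R = 182 + 0.6667 × (199 − 182) = 193.334 → 193
G = 158 + 0.6667 × (44 − 158) = 81.996 → 82
B = 17 + 0.6667 × (65 − 17) = 49.002 → 49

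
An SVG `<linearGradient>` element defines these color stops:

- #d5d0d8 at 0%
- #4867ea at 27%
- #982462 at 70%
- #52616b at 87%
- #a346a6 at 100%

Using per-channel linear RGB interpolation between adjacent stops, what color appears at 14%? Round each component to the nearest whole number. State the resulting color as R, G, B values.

(140, 154, 225)

14% lies between the 0% and 27% stops, so the local fraction is t = (14 − 0)/(27 − 0) = 14/27 ≈ 0.5185.
#d5d0d8 → (213, 208, 216); #4867ea → (72, 103, 234).
R = 213 + 0.5185 × (72 − 213) = 139.892 → 140
G = 208 + 0.5185 × (103 − 208) = 153.558 → 154
B = 216 + 0.5185 × (234 − 216) = 225.333 → 225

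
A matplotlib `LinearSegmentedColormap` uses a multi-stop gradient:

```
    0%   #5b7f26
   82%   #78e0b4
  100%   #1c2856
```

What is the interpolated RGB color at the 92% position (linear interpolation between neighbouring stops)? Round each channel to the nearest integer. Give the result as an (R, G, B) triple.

92% lies between the 82% and 100% stops, so the local fraction is t = (92 − 82)/(100 − 82) = 10/18 ≈ 0.5556.
#78e0b4 → (120, 224, 180); #1c2856 → (28, 40, 86).
R = 120 + 0.5556 × (28 − 120) = 68.885 → 69
G = 224 + 0.5556 × (40 − 224) = 121.77 → 122
B = 180 + 0.5556 × (86 − 180) = 127.774 → 128

(69, 122, 128)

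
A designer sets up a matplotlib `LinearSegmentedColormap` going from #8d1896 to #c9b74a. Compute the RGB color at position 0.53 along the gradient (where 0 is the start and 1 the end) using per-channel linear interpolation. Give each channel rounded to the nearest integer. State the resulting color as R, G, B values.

#8d1896 → (141, 24, 150); #c9b74a → (201, 183, 74).
R = 141 + 0.53 × (201 − 141) = 141 + 0.53 × 60 = 172.8 → 173
G = 24 + 0.53 × (183 − 24) = 24 + 0.53 × 159 = 108.27 → 108
B = 150 + 0.53 × (74 − 150) = 150 + 0.53 × -76 = 109.72 → 110

(173, 108, 110)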